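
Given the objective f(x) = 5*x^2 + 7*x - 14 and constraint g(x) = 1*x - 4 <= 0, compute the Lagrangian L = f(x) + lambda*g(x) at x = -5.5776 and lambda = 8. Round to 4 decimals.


Step 1: Evaluate f(x).
f(-5.5776) = 5*(-5.5776)^2 + 7*(-5.5776) - 14 = 102.5049
Step 2: Evaluate g(x).
g(-5.5776) = 1*-5.5776 - 4 = -9.5776
Step 3: Compute Lagrangian.
L = 102.5049 + 8*-9.5776 = 25.8841


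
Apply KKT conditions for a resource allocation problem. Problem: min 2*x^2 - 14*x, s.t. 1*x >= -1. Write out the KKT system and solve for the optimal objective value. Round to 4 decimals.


Step 1: Try lambda = 0 (constraint inactive).
Stationarity: 2*2*x - 14 = 0
x* = 14/(2*2) = 3.5
Check constraint: 1*3.5 = 3.5 >= -1 -- satisfied.
Step 2: Compute optimal value.
f(x*) = 2*3.5^2 - 14*3.5 = -24.5


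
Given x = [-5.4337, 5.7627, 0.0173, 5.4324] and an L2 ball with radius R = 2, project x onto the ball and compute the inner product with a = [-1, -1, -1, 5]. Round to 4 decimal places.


Step 1: Compute ||x|| (intermediates to 6 decimals).
||x|| = sqrt((-5.4337)^2 + 5.7627^2 + 0.0173^2 + 5.4324^2) = 9.60443
Step 2: Project.
Since ||x|| > R, scale = R/||x|| = 2/9.60443 = 0.208237, proj(x) = scale * x
proj(x) = [-1.131497, 1.200007, 0.003603, 1.131227]
Step 3: Dot product.
a^T * proj(x) = -1*(-1.131497) - 1*1.200007 - 1*0.003603 + 5*1.131227 = 5.584


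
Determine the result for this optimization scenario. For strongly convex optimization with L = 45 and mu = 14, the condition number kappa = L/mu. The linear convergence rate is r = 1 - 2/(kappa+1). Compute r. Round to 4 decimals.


Step 1: Compute the condition number.
kappa = L/mu = 45/14 = 3.2143
Step 2: Compute the convergence rate.
r = 1 - 2/(kappa + 1) = 1 - 2*mu/(L + mu) = (L - mu)/(L + mu) = 31/59 = 0.5254


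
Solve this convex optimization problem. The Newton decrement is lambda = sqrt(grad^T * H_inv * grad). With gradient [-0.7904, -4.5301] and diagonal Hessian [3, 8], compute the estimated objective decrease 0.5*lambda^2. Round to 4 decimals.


Step 1: H is diagonal, so H^(-1) * g = [-0.2635, -0.5663].
Step 2: g^T H^(-1) g = sum_i g_i^2 / H_ii
  = (-0.7904)^2/3 + (-4.5301)^2/8
  = 0.2082 + 2.5652 = 2.7735
Step 3: Objective decrease = 0.5 * g^T H^(-1) g = 1.3867


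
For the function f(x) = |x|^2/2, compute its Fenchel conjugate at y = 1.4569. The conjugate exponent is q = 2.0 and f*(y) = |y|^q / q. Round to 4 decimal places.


The conjugate exponent q satisfies 1/p + 1/q = 1.
p = 2, so q = 2/(2 - 1) = 2.0
|y|^q = 1.4569^2.0 = 2.1226
f*(1.4569) = 2.1226 / 2.0 = 1.0613


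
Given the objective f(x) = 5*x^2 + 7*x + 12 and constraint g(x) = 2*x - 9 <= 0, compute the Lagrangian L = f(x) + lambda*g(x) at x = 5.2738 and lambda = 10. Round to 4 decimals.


Step 1: Evaluate f(x).
f(5.2738) = 5*5.2738^2 + 7*5.2738 + 12 = 187.9814
Step 2: Evaluate g(x).
g(5.2738) = 2*5.2738 - 9 = 1.5476
Step 3: Compute Lagrangian.
L = 187.9814 + 10*1.5476 = 203.4574


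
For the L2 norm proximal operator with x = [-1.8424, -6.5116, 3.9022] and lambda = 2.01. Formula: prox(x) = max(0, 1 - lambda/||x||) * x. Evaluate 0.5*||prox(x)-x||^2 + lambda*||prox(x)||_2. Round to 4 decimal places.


Step 1: Compute ||x||.
||x|| = 7.8117
Step 2: Compute scaling factor.
scale = max(0, 1 - 2.01/7.8117) = 0.7427
Step 3: prox(x) = [-1.3683, -4.8361, 2.8981]
||prox(x)|| = 5.8017
Step 4: Proximal objective.
0.5*||prox-x||^2 = 2.0201
lambda*||prox|| = 11.6614
Total = 13.6815


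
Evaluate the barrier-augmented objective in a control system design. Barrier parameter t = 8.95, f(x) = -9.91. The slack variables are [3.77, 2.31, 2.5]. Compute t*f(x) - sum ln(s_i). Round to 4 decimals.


Step 1: Compute log-barrier.
ln values: [1.3271, 0.8372, 0.9163]
phi = -(1.3271 + 0.8372 + 0.9163) = -3.0806
Step 2: Compute augmented objective.
t*f(x) = 8.95*-9.91 = -88.6945
Total = -88.6945 - 3.0806 = -91.7751


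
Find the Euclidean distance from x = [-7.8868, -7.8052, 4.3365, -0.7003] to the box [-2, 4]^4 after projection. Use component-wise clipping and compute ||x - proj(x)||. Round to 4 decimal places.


Project each component onto [-2, 4].
clip(-7.8868) = -2.0, clip(-7.8052) = -2.0, clip(4.3365) = 4.0, clip(-0.7003) = -0.7003
Projection = [-2.0, -2.0, 4.0, -0.7003]
Squared diffs: [34.6544, 33.7003, 0.1132, 0.0]
Distance = sqrt(68.4679) = 8.2745


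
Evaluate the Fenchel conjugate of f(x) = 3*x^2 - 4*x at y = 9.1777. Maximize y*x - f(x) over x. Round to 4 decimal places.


f*(y) = sup_x {y*x - a*x^2 - b*x} = sup_x {(y-b)*x - a*x^2}
FOC: (y - b) - 2a*x = 0 => x* = (y - b)/(2a)
x* = (9.1777 + 4)/(2*3) = 2.1963
f*(9.1777) = (y-b)^2/(4a) = (9.1777 + 4)^2/(4*3)
= 173.6518/12 = 14.471


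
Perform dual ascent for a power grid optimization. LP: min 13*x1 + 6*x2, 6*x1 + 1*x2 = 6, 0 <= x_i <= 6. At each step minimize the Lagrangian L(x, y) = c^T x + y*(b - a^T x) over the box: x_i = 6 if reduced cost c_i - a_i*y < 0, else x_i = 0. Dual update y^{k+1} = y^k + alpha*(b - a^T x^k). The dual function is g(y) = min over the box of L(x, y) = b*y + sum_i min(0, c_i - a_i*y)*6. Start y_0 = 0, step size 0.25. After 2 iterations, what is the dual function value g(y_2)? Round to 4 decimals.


Dual ascent for LP: min 13*x1 + 6*x2, 6*x1 + 1*x2 = 6, 0 <= x_i <= 6
Step 1: y^k = 0.0, reduced costs: (13.0, 6.0)
  x^k = (0.0, 0.0), subgradient = b - a^T x = 6.0
  y^{k+1} = 0.0 + 0.25*6.0 = 1.5
Step 2: y^k = 1.5, reduced costs: (4.0, 4.5)
  x^k = (0.0, 0.0), subgradient = b - a^T x = 6.0
  y^{k+1} = 1.5 + 0.25*6.0 = 3.0
Dual objective at y_2 = 3.0: reduced costs (-5.0, 3.0), box minimizer x = (6.0, 0.0)
g(y_2) = b*y + (c1 - a1*y)*x1 + (c2 - a2*y)*x2 = 6*3.0 + (-5.0)*6.0 + 3.0*0.0 = 18.0 - 30.0 + 0.0 = -12.0


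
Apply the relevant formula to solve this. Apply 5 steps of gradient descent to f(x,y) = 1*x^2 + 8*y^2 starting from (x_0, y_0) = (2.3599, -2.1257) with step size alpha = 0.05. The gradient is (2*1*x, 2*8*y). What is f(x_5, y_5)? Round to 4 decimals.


Gradient descent on f(x,y) = 1*x^2 + 8*y^2.
Starting point: (2.3599, -2.1257), alpha = 0.05
Step 1: grad_x = 2*1*2.3599 = 4.7198, grad_y = 2*8*-2.1257 = -34.0112
  x_1 = 2.3599 - 0.05*4.7198 = 2.1239
  y_1 = -2.1257 - 0.05*-34.0112 = -0.4251
Step 2: grad_x = 2*1*2.1239 = 4.2478, grad_y = 2*8*-0.4251 = -6.8022
  x_2 = 2.1239 - 0.05*4.2478 = 1.9115
  y_2 = -0.4251 - 0.05*-6.8022 = -0.085
Step 3: grad_x = 2*1*1.9115 = 3.823, grad_y = 2*8*-0.085 = -1.3604
  x_3 = 1.9115 - 0.05*3.823 = 1.7204
  y_3 = -0.085 - 0.05*-1.3604 = -0.017
Step 4: grad_x = 2*1*1.7204 = 3.4407, grad_y = 2*8*-0.017 = -0.2721
  x_4 = 1.7204 - 0.05*3.4407 = 1.5483
  y_4 = -0.017 - 0.05*-0.2721 = -0.0034
Step 5: grad_x = 2*1*1.5483 = 3.0967, grad_y = 2*8*-0.0034 = -0.0544
  x_5 = 1.5483 - 0.05*3.0967 = 1.3935
  y_5 = -0.0034 - 0.05*-0.0544 = -0.0007
f(1.3935, -0.0007) = 1*1.3935^2 + 8*(-0.0007)^2 = 1.9418


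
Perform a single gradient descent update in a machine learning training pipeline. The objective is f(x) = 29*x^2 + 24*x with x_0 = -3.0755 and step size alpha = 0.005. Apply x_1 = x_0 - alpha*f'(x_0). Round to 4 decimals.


We compute the gradient at x_0 and apply the update.
f'(x) = 58*x + 24
f'(-3.0755) = 58*-3.0755 + 24 = -154.379
x_1 = -3.0755 - 0.005*-154.379 = -2.3036


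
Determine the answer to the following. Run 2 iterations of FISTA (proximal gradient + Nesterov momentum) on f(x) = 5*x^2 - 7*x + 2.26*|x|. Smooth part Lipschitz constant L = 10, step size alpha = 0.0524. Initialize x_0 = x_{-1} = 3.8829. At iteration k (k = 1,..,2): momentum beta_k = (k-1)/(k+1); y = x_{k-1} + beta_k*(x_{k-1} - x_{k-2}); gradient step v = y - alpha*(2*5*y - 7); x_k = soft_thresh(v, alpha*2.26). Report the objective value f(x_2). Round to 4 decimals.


FISTA on f(x) = 5*x^2 - 7*x + 2.26*|x|
L = 10, alpha = 0.0524
Iteration 1: beta = 0.0, y = 3.8829 + 0.0*(3.8829 - 3.8829) = 3.8829
  grad(y) = 31.829, v = y - alpha*grad = 2.2151
  prox(v) = soft_thresh(2.2151, 0.1184) = 2.0966
Iteration 2: beta = 0.3333, y = 2.0966 + 0.3333*(2.0966 - 3.8829) = 1.5012
  grad(y) = 8.0122, v = y - alpha*grad = 1.0814
  prox(v) = soft_thresh(1.0814, 0.1184) = 0.963
f(x_2) = 5*0.963^2 - 7*0.963 + 2.26*|0.963| = 0.072


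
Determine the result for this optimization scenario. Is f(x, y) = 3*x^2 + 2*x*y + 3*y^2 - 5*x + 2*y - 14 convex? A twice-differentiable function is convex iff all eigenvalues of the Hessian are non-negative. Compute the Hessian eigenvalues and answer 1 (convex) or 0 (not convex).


The Hessian of f(x,y) = 3*x^2 + 2*x*y + 3*y^2 - 5*x + 2*y - 14 is:
H = [[6, 2], [2, 6]]
Trace = 6 + 6 = 12
Determinant = 6*6 - (2)^2 = 32
Discriminant = (12)^2 - 4*32 = 16.0
Eigenvalues: lambda_1 = 4.0, lambda_2 = 8.0
The function is convex.

1


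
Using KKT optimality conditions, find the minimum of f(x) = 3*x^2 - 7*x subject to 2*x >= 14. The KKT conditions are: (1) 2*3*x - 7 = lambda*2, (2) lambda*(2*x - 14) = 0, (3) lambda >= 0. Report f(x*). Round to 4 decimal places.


Step 1: Try lambda = 0 (constraint inactive).
x_unc = 7/(2*3) = 1.1667
Check: 2*1.1667 = 2.3334 < 14 -- violated!
Step 2: Constraint must be active: 2*x = 14
x* = 14/2 = 7.0
lambda = (2*3*7.0 - 7)/2 = 17.5
Step 3: Compute optimal value.
f(x*) = 3*7.0^2 - 7*7.0 = 98.0


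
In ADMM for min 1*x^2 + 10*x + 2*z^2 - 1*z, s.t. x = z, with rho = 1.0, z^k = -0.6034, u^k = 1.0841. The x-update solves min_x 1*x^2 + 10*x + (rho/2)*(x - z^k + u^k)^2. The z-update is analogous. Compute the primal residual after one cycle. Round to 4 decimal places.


ADMM iteration with rho = 1.0, z^k = -0.6034, u^k = 1.0841
Step 1: x-update.
Minimize 1*x^2 + 10*x + (1.0/2)*(x + 0.6034 + 1.0841)^2
FOC: (2*1 + 1.0)*x = -10 + 1.0*(-0.6034 - 1.0841)
x^{k+1} = -3.8958
Step 2: z-update.
Minimize 2*z^2 - 1*z + (1.0/2)*(-3.8958 - z + 1.0841)^2
FOC: (2*2 + 1.0)*z = 1 + 1.0*(-3.8958 + 1.0841)
z^{k+1} = -0.3623
Step 3: u-update.
u^{k+1} = 1.0841 - 3.8958 + 0.3623 = -2.4494
Step 4: Primal residual = |-3.8958 + 0.3623| = 3.5335


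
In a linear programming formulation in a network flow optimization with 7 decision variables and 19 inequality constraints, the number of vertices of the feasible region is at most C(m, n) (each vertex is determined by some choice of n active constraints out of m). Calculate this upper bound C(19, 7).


Each vertex corresponds to some choice of n active constraints out of m, so the number of vertices is at most C(m, n) = m! / (n!(m-n)!).
m = 19, n = 7
Numerator: 19 * 18 * 17 * 16 * 15 * 14 * 13
Denominator: 7! = 5040
C(19, 7) = 50388


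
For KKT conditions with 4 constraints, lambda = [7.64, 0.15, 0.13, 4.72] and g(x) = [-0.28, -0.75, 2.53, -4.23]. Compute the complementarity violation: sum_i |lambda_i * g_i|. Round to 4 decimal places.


KKT complementary slackness check:
lambda_1 * g_1 = 7.64 * -0.28 = -2.1392
lambda_2 * g_2 = 0.15 * -0.75 = -0.1125
lambda_3 * g_3 = 0.13 * 2.53 = 0.3289
lambda_4 * g_4 = 4.72 * -4.23 = -19.9656
Total violation = 2.1392 + 0.1125 + 0.3289 + 19.9656 = 22.5462


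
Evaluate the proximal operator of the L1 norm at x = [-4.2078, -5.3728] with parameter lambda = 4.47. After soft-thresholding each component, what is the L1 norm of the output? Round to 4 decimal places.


Soft-thresholding with lambda = 4.47:
prox(-4.2078) = sign(-4.2078)*max(|-4.2078| - 4.47, 0) = 0.0
prox(-5.3728) = sign(-5.3728)*max(|-5.3728| - 4.47, 0) = -0.9028
prox(x) = [0.0, -0.9028]
||prox(x)||_1 = 0.0 + 0.9028 = 0.9028


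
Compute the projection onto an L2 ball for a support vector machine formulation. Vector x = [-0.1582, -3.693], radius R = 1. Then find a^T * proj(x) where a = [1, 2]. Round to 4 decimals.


Step 1: Compute ||x|| (intermediates to 6 decimals).
||x|| = sqrt((-0.1582)^2 + (-3.693)^2) = 3.696387
Step 2: Project.
Since ||x|| > R, scale = R/||x|| = 1/3.696387 = 0.270534, proj(x) = scale * x
proj(x) = [-0.042798, -0.999082]
Step 3: Dot product.
a^T * proj(x) = 1*(-0.042798) + 2*(-0.999082) = -2.041


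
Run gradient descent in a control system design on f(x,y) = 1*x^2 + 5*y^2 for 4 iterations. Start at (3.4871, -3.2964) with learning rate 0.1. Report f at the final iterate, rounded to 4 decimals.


Gradient descent on f(x,y) = 1*x^2 + 5*y^2.
Starting point: (3.4871, -3.2964), alpha = 0.1
Step 1: grad_x = 2*1*3.4871 = 6.9742, grad_y = 2*5*-3.2964 = -32.964
  x_1 = 3.4871 - 0.1*6.9742 = 2.7897
  y_1 = -3.2964 - 0.1*-32.964 = 0.0
Step 2: grad_x = 2*1*2.7897 = 5.5794, grad_y = 2*5*0.0 = 0.0
  x_2 = 2.7897 - 0.1*5.5794 = 2.2317
  y_2 = 0.0 - 0.1*0.0 = 0.0
Step 3: grad_x = 2*1*2.2317 = 4.4635, grad_y = 2*5*0.0 = 0.0
  x_3 = 2.2317 - 0.1*4.4635 = 1.7854
  y_3 = 0.0 - 0.1*0.0 = 0.0
Step 4: grad_x = 2*1*1.7854 = 3.5708, grad_y = 2*5*0.0 = 0.0
  x_4 = 1.7854 - 0.1*3.5708 = 1.4283
  y_4 = 0.0 - 0.1*0.0 = 0.0
f(1.4283, 0.0) = 1*1.4283^2 + 5*0.0^2 = 2.0401


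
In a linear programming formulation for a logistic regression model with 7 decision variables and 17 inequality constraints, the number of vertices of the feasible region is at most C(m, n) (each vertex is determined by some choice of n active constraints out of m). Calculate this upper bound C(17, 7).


Each vertex corresponds to some choice of n active constraints out of m, so the number of vertices is at most C(m, n) = m! / (n!(m-n)!).
m = 17, n = 7
Numerator: 17 * 16 * 15 * 14 * 13 * 12 * 11
Denominator: 7! = 5040
C(17, 7) = 19448


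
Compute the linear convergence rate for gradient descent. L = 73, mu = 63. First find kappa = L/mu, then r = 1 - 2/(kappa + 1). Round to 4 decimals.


Step 1: Compute the condition number.
kappa = L/mu = 73/63 = 1.1587
Step 2: Compute the convergence rate.
r = 1 - 2/(kappa + 1) = 1 - 2*mu/(L + mu) = (L - mu)/(L + mu) = 10/136 = 0.0735


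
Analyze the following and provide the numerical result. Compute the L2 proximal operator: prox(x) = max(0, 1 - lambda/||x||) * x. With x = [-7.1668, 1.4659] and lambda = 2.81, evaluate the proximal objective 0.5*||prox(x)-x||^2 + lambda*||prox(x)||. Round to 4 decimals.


Step 1: Compute ||x||.
||x|| = 7.3152
Step 2: Compute scaling factor.
scale = max(0, 1 - 2.81/7.3152) = 0.6159
Step 3: prox(x) = [-4.4138, 0.9028]
||prox(x)|| = 4.5052
Step 4: Proximal objective.
0.5*||prox-x||^2 = 3.9481
lambda*||prox|| = 12.6596
Total = 16.6076


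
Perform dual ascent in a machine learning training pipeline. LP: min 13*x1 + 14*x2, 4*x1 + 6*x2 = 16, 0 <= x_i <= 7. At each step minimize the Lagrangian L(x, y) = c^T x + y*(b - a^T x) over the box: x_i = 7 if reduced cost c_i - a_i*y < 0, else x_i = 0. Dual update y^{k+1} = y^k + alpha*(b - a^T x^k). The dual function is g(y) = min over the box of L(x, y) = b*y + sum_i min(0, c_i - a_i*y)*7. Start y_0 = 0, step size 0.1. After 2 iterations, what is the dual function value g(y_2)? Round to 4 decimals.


Dual ascent for LP: min 13*x1 + 14*x2, 4*x1 + 6*x2 = 16, 0 <= x_i <= 7
Step 1: y^k = 0.0, reduced costs: (13.0, 14.0)
  x^k = (0.0, 0.0), subgradient = b - a^T x = 16.0
  y^{k+1} = 0.0 + 0.1*16.0 = 1.6
Step 2: y^k = 1.6, reduced costs: (6.6, 4.4)
  x^k = (0.0, 0.0), subgradient = b - a^T x = 16.0
  y^{k+1} = 1.6 + 0.1*16.0 = 3.2
Dual objective at y_2 = 3.2: reduced costs (0.2, -5.2), box minimizer x = (0.0, 7.0)
g(y_2) = b*y + (c1 - a1*y)*x1 + (c2 - a2*y)*x2 = 16*3.2 + 0.2*0.0 + (-5.2)*7.0 = 51.2 + 0.0 - 36.4 = 14.8


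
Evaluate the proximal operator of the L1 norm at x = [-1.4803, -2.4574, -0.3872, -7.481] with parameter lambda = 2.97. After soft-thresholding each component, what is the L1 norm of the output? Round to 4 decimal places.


Soft-thresholding with lambda = 2.97:
prox(-1.4803) = sign(-1.4803)*max(|-1.4803| - 2.97, 0) = 0.0
prox(-2.4574) = sign(-2.4574)*max(|-2.4574| - 2.97, 0) = 0.0
prox(-0.3872) = sign(-0.3872)*max(|-0.3872| - 2.97, 0) = 0.0
prox(-7.481) = sign(-7.481)*max(|-7.481| - 2.97, 0) = -4.511
prox(x) = [0.0, 0.0, 0.0, -4.511]
||prox(x)||_1 = 0.0 + 0.0 + 0.0 + 4.511 = 4.511


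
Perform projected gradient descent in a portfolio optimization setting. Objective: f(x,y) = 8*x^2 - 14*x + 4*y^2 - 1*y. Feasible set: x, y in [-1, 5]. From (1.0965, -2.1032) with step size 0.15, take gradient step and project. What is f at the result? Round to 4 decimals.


Step 1: Compute gradient at (1.0965, -2.1032).
grad_x = 2*8*1.0965 - 14 = 3.544
grad_y = 2*4*-2.1032 - 1 = -17.8256
Step 2: Gradient step.
x_raw = 1.0965 - 0.15*3.544 = 0.5649
y_raw = -2.1032 - 0.15*-17.8256 = 0.5706
Step 3: Project onto [-1, 5].
x_proj = clip(0.5649) = 0.5649
y_proj = clip(0.5706) = 0.5706
Step 4: Evaluate f.
f(0.5649, 0.5706) = -4.6238


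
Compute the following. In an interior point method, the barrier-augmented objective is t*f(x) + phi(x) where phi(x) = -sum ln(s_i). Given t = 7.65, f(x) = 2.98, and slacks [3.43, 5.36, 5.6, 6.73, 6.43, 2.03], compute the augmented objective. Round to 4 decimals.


Step 1: Compute log-barrier.
ln values: [1.2326, 1.679, 1.7228, 1.9066, 1.861, 0.708]
phi = -(1.2326 + 1.679 + 1.7228 + 1.9066 + 1.861 + 0.708) = -9.1099
Step 2: Compute augmented objective.
t*f(x) = 7.65*2.98 = 22.797
Total = 22.797 - 9.1099 = 13.6871


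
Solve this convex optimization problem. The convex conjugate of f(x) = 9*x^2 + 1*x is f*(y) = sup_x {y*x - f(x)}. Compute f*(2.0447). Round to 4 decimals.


f*(y) = sup_x {y*x - a*x^2 - b*x} = sup_x {(y-b)*x - a*x^2}
FOC: (y - b) - 2a*x = 0 => x* = (y - b)/(2a)
x* = (2.0447 - 1)/(2*9) = 0.058
f*(2.0447) = (y-b)^2/(4a) = (2.0447 - 1)^2/(4*9)
= 1.0914/36 = 0.0303


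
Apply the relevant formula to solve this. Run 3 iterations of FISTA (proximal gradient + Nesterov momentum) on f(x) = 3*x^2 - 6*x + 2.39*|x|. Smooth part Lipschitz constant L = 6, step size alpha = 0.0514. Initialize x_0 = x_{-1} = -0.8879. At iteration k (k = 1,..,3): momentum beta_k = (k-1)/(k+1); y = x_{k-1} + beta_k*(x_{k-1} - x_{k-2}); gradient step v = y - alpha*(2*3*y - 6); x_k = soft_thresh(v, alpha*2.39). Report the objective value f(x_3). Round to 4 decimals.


FISTA on f(x) = 3*x^2 - 6*x + 2.39*|x|
L = 6, alpha = 0.0514
Iteration 1: beta = 0.0, y = -0.8879 + 0.0*(-0.8879 + 0.8879) = -0.8879
  grad(y) = -11.3274, v = y - alpha*grad = -0.3057
  prox(v) = soft_thresh(-0.3057, 0.1228) = -0.1828
Iteration 2: beta = 0.3333, y = -0.1828 + 0.3333*(-0.1828 + 0.8879) = 0.0522
  grad(y) = -5.6868, v = y - alpha*grad = 0.3445
  prox(v) = soft_thresh(0.3445, 0.1228) = 0.2217
Iteration 3: beta = 0.5, y = 0.2217 + 0.5*(0.2217 + 0.1828) = 0.4239
  grad(y) = -3.4566, v = y - alpha*grad = 0.6016
  prox(v) = soft_thresh(0.6016, 0.1228) = 0.4787
f(x_3) = 3*0.4787^2 - 6*0.4787 + 2.39*|0.4787| = -1.0407


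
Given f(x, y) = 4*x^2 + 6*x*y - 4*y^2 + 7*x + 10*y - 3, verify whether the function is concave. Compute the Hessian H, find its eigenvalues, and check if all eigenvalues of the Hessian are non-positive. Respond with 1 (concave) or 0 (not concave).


The Hessian of f(x,y) = 4*x^2 + 6*x*y - 4*y^2 + 7*x + 10*y - 3 is:
H = [[8, 6], [6, -8]]
Trace = 8 - 8 = 0
Determinant = 8*-8 - (6)^2 = -100
Discriminant = (0)^2 - 4*-100 = 400.0
Eigenvalues: lambda_1 = -10.0, lambda_2 = 10.0
The function is not concave.

0


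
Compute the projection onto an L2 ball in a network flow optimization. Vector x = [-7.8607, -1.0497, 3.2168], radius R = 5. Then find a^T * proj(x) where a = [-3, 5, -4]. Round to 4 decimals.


Step 1: Compute ||x|| (intermediates to 6 decimals).
||x|| = sqrt((-7.8607)^2 + (-1.0497)^2 + 3.2168^2) = 8.558053
Step 2: Project.
Since ||x|| > R, scale = R/||x|| = 5/8.558053 = 0.584245, proj(x) = scale * x
proj(x) = [-4.592575, -0.613282, 1.879399]
Step 3: Dot product.
a^T * proj(x) = -3*(-4.592575) + 5*(-0.613282) - 4*1.879399 = 3.1937


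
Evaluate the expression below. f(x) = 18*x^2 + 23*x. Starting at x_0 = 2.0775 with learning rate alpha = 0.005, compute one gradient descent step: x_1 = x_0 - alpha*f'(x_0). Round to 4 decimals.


We compute the gradient at x_0 and apply the update.
f'(x) = 36*x + 23
f'(2.0775) = 36*2.0775 + 23 = 97.79
x_1 = 2.0775 - 0.005*97.79 = 1.5886


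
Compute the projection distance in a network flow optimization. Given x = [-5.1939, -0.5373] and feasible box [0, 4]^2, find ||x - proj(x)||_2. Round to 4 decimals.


Project each component onto [0, 4].
clip(-5.1939) = 0.0, clip(-0.5373) = 0.0
Projection = [0.0, 0.0]
Squared diffs: [26.9766, 0.2887]
Distance = sqrt(27.2653) = 5.2216


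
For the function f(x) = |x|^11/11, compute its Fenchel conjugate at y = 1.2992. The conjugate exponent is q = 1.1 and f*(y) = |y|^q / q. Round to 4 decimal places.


The conjugate exponent q satisfies 1/p + 1/q = 1.
p = 11, so q = 11/(11 - 1) = 1.1
|y|^q = 1.2992^1.1 = 1.3337
f*(1.2992) = 1.3337 / 1.1 = 1.2124


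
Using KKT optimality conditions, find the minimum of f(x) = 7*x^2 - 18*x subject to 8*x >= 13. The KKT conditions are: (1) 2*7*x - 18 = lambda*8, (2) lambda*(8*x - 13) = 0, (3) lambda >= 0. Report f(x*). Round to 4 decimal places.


Step 1: Try lambda = 0 (constraint inactive).
x_unc = 18/(2*7) = 1.2857
Check: 8*1.2857 = 10.2856 < 13 -- violated!
Step 2: Constraint must be active: 8*x = 13
x* = 13/8 = 1.625
lambda = (2*7*1.625 - 18)/8 = 0.5938
Step 3: Compute optimal value.
f(x*) = 7*1.625^2 - 18*1.625 = -10.7656


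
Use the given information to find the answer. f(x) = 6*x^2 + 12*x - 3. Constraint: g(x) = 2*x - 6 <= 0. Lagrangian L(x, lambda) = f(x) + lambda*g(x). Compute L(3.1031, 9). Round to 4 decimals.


Step 1: Evaluate f(x).
f(3.1031) = 6*3.1031^2 + 12*3.1031 - 3 = 92.0126
Step 2: Evaluate g(x).
g(3.1031) = 2*3.1031 - 6 = 0.2062
Step 3: Compute Lagrangian.
L = 92.0126 + 9*0.2062 = 93.8684


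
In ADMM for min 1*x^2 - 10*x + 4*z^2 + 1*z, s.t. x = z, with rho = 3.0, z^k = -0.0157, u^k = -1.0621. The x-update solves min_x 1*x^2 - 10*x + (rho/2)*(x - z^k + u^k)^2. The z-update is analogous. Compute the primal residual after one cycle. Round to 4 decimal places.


ADMM iteration with rho = 3.0, z^k = -0.0157, u^k = -1.0621
Step 1: x-update.
Minimize 1*x^2 - 10*x + (3.0/2)*(x + 0.0157 - 1.0621)^2
FOC: (2*1 + 3.0)*x = 10 + 3.0*(-0.0157 + 1.0621)
x^{k+1} = 2.6278
Step 2: z-update.
Minimize 4*z^2 + 1*z + (3.0/2)*(2.6278 - z - 1.0621)^2
FOC: (2*4 + 3.0)*z = -1 + 3.0*(2.6278 - 1.0621)
z^{k+1} = 0.3361
Step 3: u-update.
u^{k+1} = -1.0621 + 2.6278 - 0.3361 = 1.2296
Step 4: Primal residual = |2.6278 - 0.3361| = 2.2917


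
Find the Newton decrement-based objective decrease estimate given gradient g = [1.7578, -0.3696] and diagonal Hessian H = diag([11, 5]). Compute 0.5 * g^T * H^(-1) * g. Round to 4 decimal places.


Step 1: H is diagonal, so H^(-1) * g = [0.1598, -0.0739].
Step 2: g^T H^(-1) g = sum_i g_i^2 / H_ii
  = (1.7578)^2/11 + (-0.3696)^2/5
  = 0.2809 + 0.0273 = 0.3082
Step 3: Objective decrease = 0.5 * g^T H^(-1) g = 0.1541


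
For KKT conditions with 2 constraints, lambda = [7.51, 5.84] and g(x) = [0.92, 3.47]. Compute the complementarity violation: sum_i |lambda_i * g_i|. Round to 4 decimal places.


KKT complementary slackness check:
lambda_1 * g_1 = 7.51 * 0.92 = 6.9092
lambda_2 * g_2 = 5.84 * 3.47 = 20.2648
Total violation = 6.9092 + 20.2648 = 27.174


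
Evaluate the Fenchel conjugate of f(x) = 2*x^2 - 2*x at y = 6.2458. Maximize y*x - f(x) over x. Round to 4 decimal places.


f*(y) = sup_x {y*x - a*x^2 - b*x} = sup_x {(y-b)*x - a*x^2}
FOC: (y - b) - 2a*x = 0 => x* = (y - b)/(2a)
x* = (6.2458 + 2)/(2*2) = 2.0615
f*(6.2458) = (y-b)^2/(4a) = (6.2458 + 2)^2/(4*2)
= 67.9932/8 = 8.4992


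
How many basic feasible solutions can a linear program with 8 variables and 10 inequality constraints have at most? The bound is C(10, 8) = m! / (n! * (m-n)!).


Each vertex corresponds to some choice of n active constraints out of m, so the number of vertices is at most C(m, n) = m! / (n!(m-n)!).
m = 10, n = 8
Numerator: 10 * 9 * 8 * 7 * 6 * 5 * 4 * 3
Denominator: 8! = 40320
C(10, 8) = 45


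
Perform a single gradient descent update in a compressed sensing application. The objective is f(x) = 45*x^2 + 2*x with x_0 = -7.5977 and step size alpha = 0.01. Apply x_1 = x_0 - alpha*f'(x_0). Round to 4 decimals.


We compute the gradient at x_0 and apply the update.
f'(x) = 90*x + 2
f'(-7.5977) = 90*-7.5977 + 2 = -681.793
x_1 = -7.5977 - 0.01*-681.793 = -0.7798


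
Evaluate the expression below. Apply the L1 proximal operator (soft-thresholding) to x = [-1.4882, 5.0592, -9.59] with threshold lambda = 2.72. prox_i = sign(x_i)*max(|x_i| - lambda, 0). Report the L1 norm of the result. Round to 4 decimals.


Soft-thresholding with lambda = 2.72:
prox(-1.4882) = sign(-1.4882)*max(|-1.4882| - 2.72, 0) = 0.0
prox(5.0592) = sign(5.0592)*max(|5.0592| - 2.72, 0) = 2.3392
prox(-9.59) = sign(-9.59)*max(|-9.59| - 2.72, 0) = -6.87
prox(x) = [0.0, 2.3392, -6.87]
||prox(x)||_1 = 0.0 + 2.3392 + 6.87 = 9.2092


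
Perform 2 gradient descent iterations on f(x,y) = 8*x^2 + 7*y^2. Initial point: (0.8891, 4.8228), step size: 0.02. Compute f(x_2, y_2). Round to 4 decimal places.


Gradient descent on f(x,y) = 8*x^2 + 7*y^2.
Starting point: (0.8891, 4.8228), alpha = 0.02
Step 1: grad_x = 2*8*0.8891 = 14.2256, grad_y = 2*7*4.8228 = 67.5192
  x_1 = 0.8891 - 0.02*14.2256 = 0.6046
  y_1 = 4.8228 - 0.02*67.5192 = 3.4724
Step 2: grad_x = 2*8*0.6046 = 9.6734, grad_y = 2*7*3.4724 = 48.6138
  x_2 = 0.6046 - 0.02*9.6734 = 0.4111
  y_2 = 3.4724 - 0.02*48.6138 = 2.5001
f(0.4111, 2.5001) = 8*0.4111^2 + 7*2.5001^2 = 45.107


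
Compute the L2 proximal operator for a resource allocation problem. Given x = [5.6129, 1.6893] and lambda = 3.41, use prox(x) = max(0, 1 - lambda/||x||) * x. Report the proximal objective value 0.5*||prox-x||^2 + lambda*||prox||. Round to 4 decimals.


Step 1: Compute ||x||.
||x|| = 5.8616
Step 2: Compute scaling factor.
scale = max(0, 1 - 3.41/5.8616) = 0.4182
Step 3: prox(x) = [2.3476, 0.7065]
||prox(x)|| = 2.4516
Step 4: Proximal objective.
0.5*||prox-x||^2 = 5.8141
lambda*||prox|| = 8.36
Total = 14.174


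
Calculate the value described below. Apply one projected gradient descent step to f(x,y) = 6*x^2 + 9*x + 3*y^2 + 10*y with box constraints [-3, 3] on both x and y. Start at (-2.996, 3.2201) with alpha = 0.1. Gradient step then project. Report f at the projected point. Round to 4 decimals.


Step 1: Compute gradient at (-2.996, 3.2201).
grad_x = 2*6*-2.996 + 9 = -26.952
grad_y = 2*3*3.2201 + 10 = 29.3206
Step 2: Gradient step.
x_raw = -2.996 - 0.1*-26.952 = -0.3008
y_raw = 3.2201 - 0.1*29.3206 = 0.288
Step 3: Project onto [-3, 3].
x_proj = clip(-0.3008) = -0.3008
y_proj = clip(0.288) = 0.288
Step 4: Evaluate f.
f(-0.3008, 0.288) = 0.965


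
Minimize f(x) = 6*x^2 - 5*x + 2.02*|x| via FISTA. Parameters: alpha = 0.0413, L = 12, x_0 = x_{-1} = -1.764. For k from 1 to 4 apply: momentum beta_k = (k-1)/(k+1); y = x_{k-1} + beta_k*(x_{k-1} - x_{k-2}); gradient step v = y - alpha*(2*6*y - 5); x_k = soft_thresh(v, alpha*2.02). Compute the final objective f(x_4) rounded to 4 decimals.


FISTA on f(x) = 6*x^2 - 5*x + 2.02*|x|
L = 12, alpha = 0.0413
Iteration 1: beta = 0.0, y = -1.764 + 0.0*(-1.764 + 1.764) = -1.764
  grad(y) = -26.168, v = y - alpha*grad = -0.6833
  prox(v) = soft_thresh(-0.6833, 0.0834) = -0.5998
Iteration 2: beta = 0.3333, y = -0.5998 + 0.3333*(-0.5998 + 1.764) = -0.2118
  grad(y) = -7.5414, v = y - alpha*grad = 0.0997
  prox(v) = soft_thresh(0.0997, 0.0834) = 0.0163
Iteration 3: beta = 0.5, y = 0.0163 + 0.5*(0.0163 + 0.5998) = 0.3243
  grad(y) = -1.1085, v = y - alpha*grad = 0.3701
  prox(v) = soft_thresh(0.3701, 0.0834) = 0.2866
Iteration 4: beta = 0.6, y = 0.2866 + 0.6*(0.2866 - 0.0163) = 0.4489
  grad(y) = 0.3866, v = y - alpha*grad = 0.4329
  prox(v) = soft_thresh(0.4329, 0.0834) = 0.3495
f(x_4) = 6*0.3495^2 - 5*0.3495 + 2.02*|0.3495| = -0.3086


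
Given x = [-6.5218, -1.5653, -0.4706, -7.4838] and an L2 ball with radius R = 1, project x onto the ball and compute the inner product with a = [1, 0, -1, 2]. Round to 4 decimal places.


Step 1: Compute ||x|| (intermediates to 6 decimals).
||x|| = sqrt((-6.5218)^2 + (-1.5653)^2 + (-0.4706)^2 + (-7.4838)^2) = 10.060456
Step 2: Project.
Since ||x|| > R, scale = R/||x|| = 1/10.060456 = 0.099399, proj(x) = scale * x
proj(x) = [-0.64826, -0.155589, -0.046777, -0.743882]
Step 3: Dot product.
a^T * proj(x) = 1*(-0.64826) + 0*(-0.155589) - 1*(-0.046777) + 2*(-0.743882) = -2.0892


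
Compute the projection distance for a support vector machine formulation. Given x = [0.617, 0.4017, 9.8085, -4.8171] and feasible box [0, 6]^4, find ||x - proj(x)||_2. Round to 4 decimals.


Project each component onto [0, 6].
clip(0.617) = 0.617, clip(0.4017) = 0.4017, clip(9.8085) = 6.0, clip(-4.8171) = 0.0
Projection = [0.617, 0.4017, 6.0, 0.0]
Squared diffs: [0.0, 0.0, 14.5047, 23.2045]
Distance = sqrt(37.7092) = 6.1408


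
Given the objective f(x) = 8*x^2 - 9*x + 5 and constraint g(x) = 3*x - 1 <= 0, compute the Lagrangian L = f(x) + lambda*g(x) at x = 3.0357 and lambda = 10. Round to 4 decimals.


Step 1: Evaluate f(x).
f(3.0357) = 8*3.0357^2 - 9*3.0357 + 5 = 51.4025
Step 2: Evaluate g(x).
g(3.0357) = 3*3.0357 - 1 = 8.1071
Step 3: Compute Lagrangian.
L = 51.4025 + 10*8.1071 = 132.4735


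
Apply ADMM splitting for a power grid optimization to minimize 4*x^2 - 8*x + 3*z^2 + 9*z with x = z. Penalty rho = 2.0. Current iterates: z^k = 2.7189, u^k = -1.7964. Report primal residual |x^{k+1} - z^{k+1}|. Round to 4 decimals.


ADMM iteration with rho = 2.0, z^k = 2.7189, u^k = -1.7964
Step 1: x-update.
Minimize 4*x^2 - 8*x + (2.0/2)*(x - 2.7189 - 1.7964)^2
FOC: (2*4 + 2.0)*x = 8 + 2.0*(2.7189 + 1.7964)
x^{k+1} = 1.7031
Step 2: z-update.
Minimize 3*z^2 + 9*z + (2.0/2)*(1.7031 - z - 1.7964)^2
FOC: (2*3 + 2.0)*z = -9 + 2.0*(1.7031 - 1.7964)
z^{k+1} = -1.1483
Step 3: u-update.
u^{k+1} = -1.7964 + 1.7031 + 1.1483 = 1.055
Step 4: Primal residual = |1.7031 + 1.1483| = 2.8514


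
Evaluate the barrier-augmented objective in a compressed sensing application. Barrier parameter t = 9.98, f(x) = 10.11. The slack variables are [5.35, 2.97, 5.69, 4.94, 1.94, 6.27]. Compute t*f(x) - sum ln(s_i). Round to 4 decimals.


Step 1: Compute log-barrier.
ln values: [1.6771, 1.0886, 1.7387, 1.5974, 0.6627, 1.8358]
phi = -(1.6771 + 1.0886 + 1.7387 + 1.5974 + 0.6627 + 1.8358) = -8.6002
Step 2: Compute augmented objective.
t*f(x) = 9.98*10.11 = 100.8978
Total = 100.8978 - 8.6002 = 92.2976


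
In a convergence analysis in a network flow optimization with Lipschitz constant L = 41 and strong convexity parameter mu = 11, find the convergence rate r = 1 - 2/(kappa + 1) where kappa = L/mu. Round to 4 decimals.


Step 1: Compute the condition number.
kappa = L/mu = 41/11 = 3.7273
Step 2: Compute the convergence rate.
r = 1 - 2/(kappa + 1) = 1 - 2*mu/(L + mu) = (L - mu)/(L + mu) = 30/52 = 0.5769


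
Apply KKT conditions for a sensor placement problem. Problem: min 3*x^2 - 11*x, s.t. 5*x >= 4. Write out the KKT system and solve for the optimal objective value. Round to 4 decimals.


Step 1: Try lambda = 0 (constraint inactive).
Stationarity: 2*3*x - 11 = 0
x* = 11/(2*3) = 11/6 = 1.8333 (rounded; the exact value 11/6 is used below)
Check constraint: 5*1.8333 = 9.1665 >= 4 -- satisfied.
Step 2: Compute optimal value.
f(x*) = 3*(11/6)^2 - 11*(11/6) = -10.0833


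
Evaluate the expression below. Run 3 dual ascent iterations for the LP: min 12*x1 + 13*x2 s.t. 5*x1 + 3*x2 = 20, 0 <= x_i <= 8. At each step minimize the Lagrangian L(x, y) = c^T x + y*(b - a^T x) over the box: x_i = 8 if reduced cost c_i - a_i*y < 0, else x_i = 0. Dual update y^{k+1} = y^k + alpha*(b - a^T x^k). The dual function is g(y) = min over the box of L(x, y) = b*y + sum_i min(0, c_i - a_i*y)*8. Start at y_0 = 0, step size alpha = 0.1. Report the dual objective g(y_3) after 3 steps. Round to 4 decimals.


Dual ascent for LP: min 12*x1 + 13*x2, 5*x1 + 3*x2 = 20, 0 <= x_i <= 8
Step 1: y^k = 0.0, reduced costs: (12.0, 13.0)
  x^k = (0.0, 0.0), subgradient = b - a^T x = 20.0
  y^{k+1} = 0.0 + 0.1*20.0 = 2.0
Step 2: y^k = 2.0, reduced costs: (2.0, 7.0)
  x^k = (0.0, 0.0), subgradient = b - a^T x = 20.0
  y^{k+1} = 2.0 + 0.1*20.0 = 4.0
Step 3: y^k = 4.0, reduced costs: (-8.0, 1.0)
  x^k = (8.0, 0.0), subgradient = b - a^T x = -20.0
  y^{k+1} = 4.0 + 0.1*-20.0 = 2.0
Dual objective at y_3 = 2.0: reduced costs (2.0, 7.0), box minimizer x = (0.0, 0.0)
g(y_3) = b*y + (c1 - a1*y)*x1 + (c2 - a2*y)*x2 = 20*2.0 + 2.0*0.0 + 7.0*0.0 = 40.0 + 0.0 + 0.0 = 40.0


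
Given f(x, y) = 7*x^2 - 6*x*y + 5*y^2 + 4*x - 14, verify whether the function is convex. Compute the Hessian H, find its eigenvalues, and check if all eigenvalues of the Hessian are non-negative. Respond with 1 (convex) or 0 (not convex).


The Hessian of f(x,y) = 7*x^2 - 6*x*y + 5*y^2 + 4*x - 14 is:
H = [[14, -6], [-6, 10]]
Trace = 14 + 10 = 24
Determinant = 14*10 - (-6)^2 = 104
Discriminant = (24)^2 - 4*104 = 160.0
Eigenvalues: lambda_1 = 5.6754, lambda_2 = 18.3246
The function is convex.

1


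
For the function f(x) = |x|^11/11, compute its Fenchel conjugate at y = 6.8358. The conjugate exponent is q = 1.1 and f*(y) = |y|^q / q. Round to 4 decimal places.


The conjugate exponent q satisfies 1/p + 1/q = 1.
p = 11, so q = 11/(11 - 1) = 1.1
|y|^q = 6.8358^1.1 = 8.2845
f*(6.8358) = 8.2845 / 1.1 = 7.5314


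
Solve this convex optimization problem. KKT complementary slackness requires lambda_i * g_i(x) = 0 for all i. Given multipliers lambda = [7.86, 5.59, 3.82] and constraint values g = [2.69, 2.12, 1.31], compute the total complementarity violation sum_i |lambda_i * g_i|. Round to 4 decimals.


KKT complementary slackness check:
lambda_1 * g_1 = 7.86 * 2.69 = 21.1434
lambda_2 * g_2 = 5.59 * 2.12 = 11.8508
lambda_3 * g_3 = 3.82 * 1.31 = 5.0042
Total violation = 21.1434 + 11.8508 + 5.0042 = 37.9984


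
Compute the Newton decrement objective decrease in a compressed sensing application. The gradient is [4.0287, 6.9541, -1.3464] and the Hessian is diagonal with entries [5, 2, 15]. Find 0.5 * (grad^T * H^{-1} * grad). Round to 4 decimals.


Step 1: H is diagonal, so H^(-1) * g = [0.8057, 3.4771, -0.0898].
Step 2: g^T H^(-1) g = sum_i g_i^2 / H_ii
  = (4.0287)^2/5 + (6.9541)^2/2 + (-1.3464)^2/15
  = 3.2461 + 24.1798 + 0.1209 = 27.5467
Step 3: Objective decrease = 0.5 * g^T H^(-1) g = 13.7733


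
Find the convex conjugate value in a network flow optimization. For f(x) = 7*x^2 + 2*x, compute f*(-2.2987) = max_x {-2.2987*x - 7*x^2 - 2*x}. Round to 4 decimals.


f*(y) = sup_x {y*x - a*x^2 - b*x} = sup_x {(y-b)*x - a*x^2}
FOC: (y - b) - 2a*x = 0 => x* = (y - b)/(2a)
x* = (-2.2987 - 2)/(2*7) = -0.3071
f*(-2.2987) = (y-b)^2/(4a) = (-2.2987 - 2)^2/(4*7)
= 18.4788/28 = 0.66


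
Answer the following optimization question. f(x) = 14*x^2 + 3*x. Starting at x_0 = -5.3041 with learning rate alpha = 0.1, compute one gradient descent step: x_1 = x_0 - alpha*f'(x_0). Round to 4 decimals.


We compute the gradient at x_0 and apply the update.
f'(x) = 28*x + 3
f'(-5.3041) = 28*-5.3041 + 3 = -145.5148
x_1 = -5.3041 - 0.1*-145.5148 = 9.2474


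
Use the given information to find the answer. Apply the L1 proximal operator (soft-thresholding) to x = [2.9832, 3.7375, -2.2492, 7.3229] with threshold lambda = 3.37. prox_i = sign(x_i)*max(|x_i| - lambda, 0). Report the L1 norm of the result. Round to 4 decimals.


Soft-thresholding with lambda = 3.37:
prox(2.9832) = sign(2.9832)*max(|2.9832| - 3.37, 0) = 0.0
prox(3.7375) = sign(3.7375)*max(|3.7375| - 3.37, 0) = 0.3675
prox(-2.2492) = sign(-2.2492)*max(|-2.2492| - 3.37, 0) = 0.0
prox(7.3229) = sign(7.3229)*max(|7.3229| - 3.37, 0) = 3.9529
prox(x) = [0.0, 0.3675, 0.0, 3.9529]
||prox(x)||_1 = 0.0 + 0.3675 + 0.0 + 3.9529 = 4.3204


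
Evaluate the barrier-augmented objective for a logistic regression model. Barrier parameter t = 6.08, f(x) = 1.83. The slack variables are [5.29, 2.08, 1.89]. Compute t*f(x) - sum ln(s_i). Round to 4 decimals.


Step 1: Compute log-barrier.
ln values: [1.6658, 0.7324, 0.6366]
phi = -(1.6658 + 0.7324 + 0.6366) = -3.0348
Step 2: Compute augmented objective.
t*f(x) = 6.08*1.83 = 11.1264
Total = 11.1264 - 3.0348 = 8.0916


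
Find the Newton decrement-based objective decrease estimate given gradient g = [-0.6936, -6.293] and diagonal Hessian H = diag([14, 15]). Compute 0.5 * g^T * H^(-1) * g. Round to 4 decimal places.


Step 1: H is diagonal, so H^(-1) * g = [-0.0495, -0.4195].
Step 2: g^T H^(-1) g = sum_i g_i^2 / H_ii
  = (-0.6936)^2/14 + (-6.293)^2/15
  = 0.0344 + 2.6401 = 2.6745
Step 3: Objective decrease = 0.5 * g^T H^(-1) g = 1.3372


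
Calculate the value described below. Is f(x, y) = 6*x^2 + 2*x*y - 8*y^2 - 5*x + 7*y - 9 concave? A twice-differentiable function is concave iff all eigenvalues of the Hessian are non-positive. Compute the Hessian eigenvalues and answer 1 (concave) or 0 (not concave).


The Hessian of f(x,y) = 6*x^2 + 2*x*y - 8*y^2 - 5*x + 7*y - 9 is:
H = [[12, 2], [2, -16]]
Trace = 12 - 16 = -4
Determinant = 12*-16 - (2)^2 = -196
Discriminant = (-4)^2 - 4*-196 = 800.0
Eigenvalues: lambda_1 = -16.1421, lambda_2 = 12.1421
The function is not concave.

0


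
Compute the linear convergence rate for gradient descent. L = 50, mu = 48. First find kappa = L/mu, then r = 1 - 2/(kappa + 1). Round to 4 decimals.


Step 1: Compute the condition number.
kappa = L/mu = 50/48 = 1.0417
Step 2: Compute the convergence rate.
r = 1 - 2/(kappa + 1) = 1 - 2*mu/(L + mu) = (L - mu)/(L + mu) = 2/98 = 0.0204


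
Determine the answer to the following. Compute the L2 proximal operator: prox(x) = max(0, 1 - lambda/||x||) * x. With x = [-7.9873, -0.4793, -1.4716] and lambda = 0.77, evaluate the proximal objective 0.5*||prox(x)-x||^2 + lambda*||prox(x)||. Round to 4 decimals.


Step 1: Compute ||x||.
||x|| = 8.1359
Step 2: Compute scaling factor.
scale = max(0, 1 - 0.77/8.1359) = 0.9054
Step 3: prox(x) = [-7.2314, -0.4339, -1.3323]
||prox(x)|| = 7.3659
Step 4: Proximal objective.
0.5*||prox-x||^2 = 0.2965
lambda*||prox|| = 5.6717
Total = 5.9682


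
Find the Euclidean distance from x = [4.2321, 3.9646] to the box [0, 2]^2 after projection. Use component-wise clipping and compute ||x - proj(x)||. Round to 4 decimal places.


Project each component onto [0, 2].
clip(4.2321) = 2.0, clip(3.9646) = 2.0
Projection = [2.0, 2.0]
Squared diffs: [4.9823, 3.8597]
Distance = sqrt(8.842) = 2.9735


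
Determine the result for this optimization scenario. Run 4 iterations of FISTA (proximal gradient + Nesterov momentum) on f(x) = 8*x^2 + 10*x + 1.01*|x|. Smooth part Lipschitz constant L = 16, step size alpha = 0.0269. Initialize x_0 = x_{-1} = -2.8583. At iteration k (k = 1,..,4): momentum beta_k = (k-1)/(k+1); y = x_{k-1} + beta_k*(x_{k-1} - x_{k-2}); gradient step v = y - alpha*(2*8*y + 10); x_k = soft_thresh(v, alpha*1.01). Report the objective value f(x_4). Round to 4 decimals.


FISTA on f(x) = 8*x^2 + 10*x + 1.01*|x|
L = 16, alpha = 0.0269
Iteration 1: beta = 0.0, y = -2.8583 + 0.0*(-2.8583 + 2.8583) = -2.8583
  grad(y) = -35.7328, v = y - alpha*grad = -1.8971
  prox(v) = soft_thresh(-1.8971, 0.0272) = -1.8699
Iteration 2: beta = 0.3333, y = -1.8699 + 0.3333*(-1.8699 + 2.8583) = -1.5405
  grad(y) = -14.6473, v = y - alpha*grad = -1.1464
  prox(v) = soft_thresh(-1.1464, 0.0272) = -1.1193
Iteration 3: beta = 0.5, y = -1.1193 + 0.5*(-1.1193 + 1.8699) = -0.744
  grad(y) = -1.9033, v = y - alpha*grad = -0.6928
  prox(v) = soft_thresh(-0.6928, 0.0272) = -0.6656
Iteration 4: beta = 0.6, y = -0.6656 + 0.6*(-0.6656 + 1.1193) = -0.3934
  grad(y) = 3.706, v = y - alpha*grad = -0.4931
  prox(v) = soft_thresh(-0.4931, 0.0272) = -0.4659
f(x_4) = 8*(-0.4659)^2 + 10*(-0.4659) + 1.01*|-0.4659| = -2.4519


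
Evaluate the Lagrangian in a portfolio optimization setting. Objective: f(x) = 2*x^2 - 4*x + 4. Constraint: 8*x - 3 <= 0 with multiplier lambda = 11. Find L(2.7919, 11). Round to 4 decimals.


Step 1: Evaluate f(x).
f(2.7919) = 2*2.7919^2 - 4*2.7919 + 4 = 8.4218
Step 2: Evaluate g(x).
g(2.7919) = 8*2.7919 - 3 = 19.3352
Step 3: Compute Lagrangian.
L = 8.4218 + 11*19.3352 = 221.109


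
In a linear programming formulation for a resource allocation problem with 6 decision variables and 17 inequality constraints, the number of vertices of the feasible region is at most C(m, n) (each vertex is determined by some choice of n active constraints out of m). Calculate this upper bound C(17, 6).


Each vertex corresponds to some choice of n active constraints out of m, so the number of vertices is at most C(m, n) = m! / (n!(m-n)!).
m = 17, n = 6
Numerator: 17 * 16 * 15 * 14 * 13 * 12
Denominator: 6! = 720
C(17, 6) = 12376
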